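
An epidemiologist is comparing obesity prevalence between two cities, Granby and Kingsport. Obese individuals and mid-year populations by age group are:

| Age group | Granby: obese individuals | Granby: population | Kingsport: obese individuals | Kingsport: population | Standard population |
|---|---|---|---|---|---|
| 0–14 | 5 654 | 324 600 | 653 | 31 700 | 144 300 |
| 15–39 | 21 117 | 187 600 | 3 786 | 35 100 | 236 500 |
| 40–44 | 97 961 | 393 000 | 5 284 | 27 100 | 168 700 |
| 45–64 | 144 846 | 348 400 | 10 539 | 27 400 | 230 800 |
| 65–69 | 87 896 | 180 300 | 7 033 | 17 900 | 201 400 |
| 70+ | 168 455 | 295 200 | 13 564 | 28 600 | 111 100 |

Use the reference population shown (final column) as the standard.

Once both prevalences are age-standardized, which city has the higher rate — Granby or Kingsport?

Granby

Age-specific rates per 1 000 for Granby: 17.418, 112.564, 249.265, 415.746, 487.499, 570.647.
For Kingsport: 20.599, 107.863, 194.982, 384.635, 392.905, 474.266.
Standard total = 1 092 800; weights = 0.1320, 0.2164, 0.1544, 0.2112, 0.1843, 0.1017.
Granby: 0.1320×17.418 + 0.2164×112.564 + 0.1544×249.265 + 0.2112×415.746 + 0.1843×487.499 + 0.1017×570.647 = 300.8063 per 1 000.
Kingsport: 0.1320×20.599 + 0.2164×107.863 + 0.1544×194.982 + 0.2112×384.635 + 0.1843×392.905 + 0.1017×474.266 = 258.0264 per 1 000.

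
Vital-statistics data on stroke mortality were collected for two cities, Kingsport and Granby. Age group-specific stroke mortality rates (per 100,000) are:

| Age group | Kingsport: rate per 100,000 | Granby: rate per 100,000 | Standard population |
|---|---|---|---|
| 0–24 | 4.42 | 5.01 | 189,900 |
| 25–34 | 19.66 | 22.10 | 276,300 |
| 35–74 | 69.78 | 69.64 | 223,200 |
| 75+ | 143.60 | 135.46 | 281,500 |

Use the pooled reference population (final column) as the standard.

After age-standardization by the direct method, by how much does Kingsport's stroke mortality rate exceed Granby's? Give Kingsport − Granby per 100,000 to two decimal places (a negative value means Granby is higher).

1.58

Standard total = 970,900; weights = 0.1956, 0.2846, 0.2299, 0.2899.
Kingsport: 0.1956×4.42 + 0.2846×19.66 + 0.2299×69.78 + 0.2899×143.60 = 64.1361 per 100,000.
Granby: 0.1956×5.01 + 0.2846×22.10 + 0.2299×69.64 + 0.2899×135.46 = 62.5536 per 100,000.
Difference = 64.1361 − 62.5536 = 1.5825.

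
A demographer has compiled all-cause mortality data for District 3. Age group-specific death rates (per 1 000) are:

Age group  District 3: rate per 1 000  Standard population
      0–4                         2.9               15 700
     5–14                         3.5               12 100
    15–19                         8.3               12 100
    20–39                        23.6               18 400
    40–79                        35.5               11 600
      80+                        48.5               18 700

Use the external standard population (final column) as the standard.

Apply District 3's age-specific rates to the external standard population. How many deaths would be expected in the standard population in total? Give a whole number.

Expected deaths = Σ (standard pop × age-specific rate ÷ 1 000)
= 15 700×2.9/1 000 + 12 100×3.5/1 000 + 12 100×8.3/1 000 + 18 400×23.6/1 000 + 11 600×35.5/1 000 + 18 700×48.5/1 000
= 45.53 + 42.35 + 100.43 + 434.24 + 411.80 + 906.95 = 1941.30.

1941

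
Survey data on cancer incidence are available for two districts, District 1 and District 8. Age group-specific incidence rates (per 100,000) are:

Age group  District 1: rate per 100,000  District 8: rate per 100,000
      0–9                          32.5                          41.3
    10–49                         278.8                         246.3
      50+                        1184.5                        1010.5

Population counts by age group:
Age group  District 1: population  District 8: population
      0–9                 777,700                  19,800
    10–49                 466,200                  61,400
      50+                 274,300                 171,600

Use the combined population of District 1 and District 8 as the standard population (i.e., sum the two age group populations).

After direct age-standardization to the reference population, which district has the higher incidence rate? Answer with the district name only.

Combined standard total = 1,771,000; weights = 0.4503, 0.2979, 0.2518.
District 1: 0.4503×32.5 + 0.2979×278.8 + 0.2518×1184.5 = 395.9244 per 100,000.
District 8: 0.4503×41.3 + 0.2979×246.3 + 0.2518×1010.5 = 346.3956 per 100,000.
The crude rates (316.27 vs 748.98) would put District 8 higher, but that reflects its age composition; once standardized to a common age structure, District 1 has the higher underlying rate.

District 1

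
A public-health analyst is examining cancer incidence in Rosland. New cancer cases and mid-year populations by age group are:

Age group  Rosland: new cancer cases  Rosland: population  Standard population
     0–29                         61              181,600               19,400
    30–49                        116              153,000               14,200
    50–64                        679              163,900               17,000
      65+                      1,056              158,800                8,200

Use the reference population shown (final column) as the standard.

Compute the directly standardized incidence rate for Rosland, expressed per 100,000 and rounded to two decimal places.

Age-specific rates per 100,000 for Rosland: 33.59, 75.82, 414.28, 664.99.
Standard total = 58,800; weights = 0.3299, 0.2415, 0.2891, 0.1395.
Standardized rate: 0.3299×33.59 + 0.2415×75.82 + 0.2891×414.28 + 0.1395×664.99 = 241.9024 per 100,000.

241.90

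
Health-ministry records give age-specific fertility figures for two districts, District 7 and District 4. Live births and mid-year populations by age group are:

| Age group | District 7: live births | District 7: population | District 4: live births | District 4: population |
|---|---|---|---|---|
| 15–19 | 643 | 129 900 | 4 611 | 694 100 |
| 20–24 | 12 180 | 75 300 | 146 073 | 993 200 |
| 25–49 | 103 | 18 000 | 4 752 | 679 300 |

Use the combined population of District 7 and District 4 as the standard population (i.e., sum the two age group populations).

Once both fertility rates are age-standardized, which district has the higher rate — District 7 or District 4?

Age-specific rates per 1 000 for District 7: 4.950, 161.753, 5.722.
For District 4: 6.643, 147.073, 6.995.
Combined standard total = 2 589 800; weights = 0.3182, 0.4126, 0.2692.
District 7: 0.3182×4.950 + 0.4126×161.753 + 0.2692×5.722 = 69.8517 per 1 000.
District 4: 0.3182×6.643 + 0.4126×147.073 + 0.2692×6.995 = 64.6766 per 1 000.
The crude rates (57.91 vs 65.68) would put District 4 higher, but that reflects its age composition; once standardized to a common age structure, District 7 has the higher underlying rate.

District 7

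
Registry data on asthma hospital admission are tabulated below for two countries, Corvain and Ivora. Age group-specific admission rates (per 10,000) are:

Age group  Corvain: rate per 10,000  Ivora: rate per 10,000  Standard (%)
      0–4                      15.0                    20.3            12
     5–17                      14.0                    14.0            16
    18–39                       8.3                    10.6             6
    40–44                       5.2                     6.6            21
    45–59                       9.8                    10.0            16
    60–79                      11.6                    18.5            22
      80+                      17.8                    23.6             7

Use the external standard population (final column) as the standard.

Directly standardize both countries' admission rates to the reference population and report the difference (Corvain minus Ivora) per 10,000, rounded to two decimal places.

Standard weights: 0.12, 0.16, 0.06, 0.21, 0.16, 0.22, 0.07.
Corvain: 0.1200×15.0 + 0.1600×14.0 + 0.0600×8.3 + 0.2100×5.2 + 0.1600×9.8 + 0.2200×11.6 + 0.0700×17.8 = 10.9960 per 10,000.
Ivora: 0.1200×20.3 + 0.1600×14.0 + 0.0600×10.6 + 0.2100×6.6 + 0.1600×10.0 + 0.2200×18.5 + 0.0700×23.6 = 14.0200 per 10,000.
Difference = 10.9960 − 14.0200 = -3.0240.

-3.02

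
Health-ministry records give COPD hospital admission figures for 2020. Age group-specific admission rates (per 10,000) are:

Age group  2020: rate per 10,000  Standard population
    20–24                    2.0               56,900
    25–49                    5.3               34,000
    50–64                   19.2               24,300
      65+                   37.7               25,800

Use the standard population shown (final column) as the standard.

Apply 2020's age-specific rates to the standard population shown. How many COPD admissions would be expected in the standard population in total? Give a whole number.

Expected COPD admissions = Σ (standard pop × age-specific rate ÷ 10,000)
= 56,900×2.0/10,000 + 34,000×5.3/10,000 + 24,300×19.2/10,000 + 25,800×37.7/10,000
= 11.38 + 18.02 + 46.66 + 97.27 = 173.32.

173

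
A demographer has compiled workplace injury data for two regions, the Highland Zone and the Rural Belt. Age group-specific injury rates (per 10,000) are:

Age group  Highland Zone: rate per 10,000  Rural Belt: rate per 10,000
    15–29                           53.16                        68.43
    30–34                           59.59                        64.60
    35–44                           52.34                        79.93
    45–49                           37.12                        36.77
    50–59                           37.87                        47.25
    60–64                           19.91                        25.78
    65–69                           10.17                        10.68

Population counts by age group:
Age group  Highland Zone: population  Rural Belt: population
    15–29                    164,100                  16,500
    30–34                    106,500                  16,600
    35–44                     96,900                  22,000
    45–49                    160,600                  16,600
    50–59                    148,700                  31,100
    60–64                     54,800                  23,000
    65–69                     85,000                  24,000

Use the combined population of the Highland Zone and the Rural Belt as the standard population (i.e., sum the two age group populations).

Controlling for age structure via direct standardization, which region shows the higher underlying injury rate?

Rural Belt

Combined standard total = 966,400; weights = 0.1869, 0.1274, 0.1230, 0.1834, 0.1861, 0.0805, 0.1128.
The Highland Zone: 0.1869×53.16 + 0.1274×59.59 + 0.1230×52.34 + 0.1834×37.12 + 0.1861×37.87 + 0.0805×19.91 + 0.1128×10.17 = 40.5667 per 10,000.
The Rural Belt: 0.1869×68.43 + 0.1274×64.60 + 0.1230×79.93 + 0.1834×36.77 + 0.1861×47.25 + 0.0805×25.78 + 0.1128×10.68 = 49.6641 per 10,000.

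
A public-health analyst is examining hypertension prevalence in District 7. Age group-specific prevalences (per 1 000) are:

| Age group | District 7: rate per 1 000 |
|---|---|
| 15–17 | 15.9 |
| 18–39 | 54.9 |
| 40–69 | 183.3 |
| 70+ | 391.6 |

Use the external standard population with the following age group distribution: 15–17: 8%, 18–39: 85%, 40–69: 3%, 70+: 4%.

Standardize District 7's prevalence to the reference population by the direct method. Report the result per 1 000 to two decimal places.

Standard weights: 0.08, 0.85, 0.03, 0.04.
Standardized rate: 0.0800×15.9 + 0.8500×54.9 + 0.0300×183.3 + 0.0400×391.6 = 69.1000 per 1 000.

69.10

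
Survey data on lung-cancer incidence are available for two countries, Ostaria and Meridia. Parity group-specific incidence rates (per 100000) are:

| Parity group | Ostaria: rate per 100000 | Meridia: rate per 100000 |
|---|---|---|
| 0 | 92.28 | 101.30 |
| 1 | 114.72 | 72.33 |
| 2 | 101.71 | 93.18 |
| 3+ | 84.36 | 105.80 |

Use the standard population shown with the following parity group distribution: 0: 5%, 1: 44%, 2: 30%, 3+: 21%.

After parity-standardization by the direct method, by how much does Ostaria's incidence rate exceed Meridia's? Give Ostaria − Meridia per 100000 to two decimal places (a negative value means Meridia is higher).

Standard weights: 0.05, 0.44, 0.30, 0.21.
Ostaria: 0.0500×92.28 + 0.4400×114.72 + 0.3000×101.71 + 0.2100×84.36 = 103.3194 per 100000.
Meridia: 0.0500×101.30 + 0.4400×72.33 + 0.3000×93.18 + 0.2100×105.80 = 87.0622 per 100000.
Difference = 103.3194 − 87.0622 = 16.2572.

16.26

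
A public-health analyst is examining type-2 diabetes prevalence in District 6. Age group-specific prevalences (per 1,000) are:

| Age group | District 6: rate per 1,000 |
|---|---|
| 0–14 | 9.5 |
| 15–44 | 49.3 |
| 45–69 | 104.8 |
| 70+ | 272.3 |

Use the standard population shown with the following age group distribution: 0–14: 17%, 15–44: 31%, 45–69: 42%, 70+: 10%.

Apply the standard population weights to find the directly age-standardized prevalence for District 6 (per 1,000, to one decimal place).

88.1

Standard weights: 0.17, 0.31, 0.42, 0.10.
Standardized rate: 0.1700×9.5 + 0.3100×49.3 + 0.4200×104.8 + 0.1000×272.3 = 88.1440 per 1,000.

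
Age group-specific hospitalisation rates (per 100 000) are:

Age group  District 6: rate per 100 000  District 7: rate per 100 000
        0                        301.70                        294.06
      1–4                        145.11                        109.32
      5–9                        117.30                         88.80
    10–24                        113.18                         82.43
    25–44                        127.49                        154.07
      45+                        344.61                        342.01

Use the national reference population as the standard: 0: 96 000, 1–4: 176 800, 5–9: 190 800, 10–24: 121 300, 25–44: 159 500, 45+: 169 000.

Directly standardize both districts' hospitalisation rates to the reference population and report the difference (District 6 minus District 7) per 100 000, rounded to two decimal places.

Standard total = 913 400; weights = 0.1051, 0.1936, 0.2089, 0.1328, 0.1746, 0.1850.
District 6: 0.1051×301.70 + 0.1936×145.11 + 0.2089×117.30 + 0.1328×113.18 + 0.1746×127.49 + 0.1850×344.61 = 185.3536 per 100 000.
District 7: 0.1051×294.06 + 0.1936×109.32 + 0.2089×88.80 + 0.1328×82.43 + 0.1746×154.07 + 0.1850×342.01 = 171.7464 per 100 000.
Difference = 185.3536 − 171.7464 = 13.6072.

13.61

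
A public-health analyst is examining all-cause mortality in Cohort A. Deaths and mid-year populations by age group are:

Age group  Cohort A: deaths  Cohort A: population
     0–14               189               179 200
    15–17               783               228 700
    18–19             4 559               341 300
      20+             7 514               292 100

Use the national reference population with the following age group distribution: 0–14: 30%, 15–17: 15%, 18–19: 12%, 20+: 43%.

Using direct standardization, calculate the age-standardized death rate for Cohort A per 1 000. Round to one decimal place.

Age-specific rates per 1 000 for Cohort A: 1.055, 3.424, 13.358, 25.724.
Standard weights: 0.30, 0.15, 0.12, 0.43.
Standardized rate: 0.3000×1.055 + 0.1500×3.424 + 0.1200×13.358 + 0.4300×25.724 = 13.4942 per 1 000.

13.5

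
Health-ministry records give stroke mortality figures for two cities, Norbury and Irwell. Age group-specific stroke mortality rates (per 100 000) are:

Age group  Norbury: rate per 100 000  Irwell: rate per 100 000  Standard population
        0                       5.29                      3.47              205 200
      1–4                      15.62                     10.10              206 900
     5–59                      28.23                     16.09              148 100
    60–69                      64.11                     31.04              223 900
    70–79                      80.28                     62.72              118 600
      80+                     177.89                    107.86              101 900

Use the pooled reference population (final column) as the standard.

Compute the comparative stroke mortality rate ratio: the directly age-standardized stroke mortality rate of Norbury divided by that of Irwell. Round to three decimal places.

1.652

Standard total = 1 004 600; weights = 0.2043, 0.2060, 0.1474, 0.2229, 0.1181, 0.1014.
Norbury: 0.2043×5.29 + 0.2060×15.62 + 0.1474×28.23 + 0.2229×64.11 + 0.1181×80.28 + 0.1014×177.89 = 50.2693 per 100 000.
Irwell: 0.2043×3.47 + 0.2060×10.10 + 0.1474×16.09 + 0.2229×31.04 + 0.1181×62.72 + 0.1014×107.86 = 30.4241 per 100 000.
Ratio = 50.2693 ÷ 30.4241 = 1.65229.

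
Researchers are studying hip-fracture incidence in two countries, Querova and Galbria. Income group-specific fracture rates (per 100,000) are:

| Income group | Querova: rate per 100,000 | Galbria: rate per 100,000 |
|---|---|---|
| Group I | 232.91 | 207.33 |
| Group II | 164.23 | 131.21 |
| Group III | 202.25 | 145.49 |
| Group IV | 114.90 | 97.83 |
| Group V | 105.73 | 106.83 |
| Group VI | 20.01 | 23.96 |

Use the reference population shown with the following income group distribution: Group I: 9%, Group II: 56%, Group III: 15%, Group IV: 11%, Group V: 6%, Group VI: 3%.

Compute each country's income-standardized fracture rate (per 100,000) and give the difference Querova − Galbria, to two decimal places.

Standard weights: 0.09, 0.56, 0.15, 0.11, 0.06, 0.03.
Querova: 0.0900×232.91 + 0.5600×164.23 + 0.1500×202.25 + 0.1100×114.90 + 0.0600×105.73 + 0.0300×20.01 = 162.8513 per 100,000.
Galbria: 0.0900×207.33 + 0.5600×131.21 + 0.1500×145.49 + 0.1100×97.83 + 0.0600×106.83 + 0.0300×23.96 = 131.8507 per 100,000.
Difference = 162.8513 − 131.8507 = 31.0006.

31.00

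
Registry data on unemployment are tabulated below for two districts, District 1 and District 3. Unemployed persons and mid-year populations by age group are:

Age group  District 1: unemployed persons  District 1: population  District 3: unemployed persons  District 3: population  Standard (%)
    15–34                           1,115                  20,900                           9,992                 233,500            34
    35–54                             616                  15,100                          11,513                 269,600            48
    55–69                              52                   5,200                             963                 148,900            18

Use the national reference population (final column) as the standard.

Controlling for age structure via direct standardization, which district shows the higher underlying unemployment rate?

Age-specific rates per 1,000 for District 1: 53.349, 40.795, 10.000.
For District 3: 42.792, 42.704, 6.467.
Standard weights: 0.34, 0.48, 0.18.
District 1: 0.3400×53.349 + 0.4800×40.795 + 0.1800×10.000 = 39.5202 per 1,000.
District 3: 0.3400×42.792 + 0.4800×42.704 + 0.1800×6.467 = 36.2114 per 1,000.

District 1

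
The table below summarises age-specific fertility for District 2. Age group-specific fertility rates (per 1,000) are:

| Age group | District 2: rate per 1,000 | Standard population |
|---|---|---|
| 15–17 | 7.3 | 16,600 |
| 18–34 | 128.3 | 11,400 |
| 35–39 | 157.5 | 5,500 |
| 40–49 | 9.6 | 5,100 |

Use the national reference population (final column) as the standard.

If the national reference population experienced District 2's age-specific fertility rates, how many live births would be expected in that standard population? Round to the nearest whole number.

Expected live births = Σ (standard pop × age-specific rate ÷ 1,000)
= 16,600×7.3/1,000 + 11,400×128.3/1,000 + 5,500×157.5/1,000 + 5,100×9.6/1,000
= 121.18 + 1462.62 + 866.25 + 48.96 = 2499.01.

2499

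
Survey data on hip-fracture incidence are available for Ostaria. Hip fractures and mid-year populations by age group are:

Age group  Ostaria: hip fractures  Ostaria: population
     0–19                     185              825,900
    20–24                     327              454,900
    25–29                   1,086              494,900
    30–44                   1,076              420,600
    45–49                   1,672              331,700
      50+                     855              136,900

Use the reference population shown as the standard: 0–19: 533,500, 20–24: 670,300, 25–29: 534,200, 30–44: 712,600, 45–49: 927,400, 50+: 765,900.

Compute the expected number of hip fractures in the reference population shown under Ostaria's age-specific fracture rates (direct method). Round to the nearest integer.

Age-specific rates per 100,000 for Ostaria: 22.40, 71.88, 219.44, 255.83, 504.07, 624.54.
Expected hip fractures = Σ (standard pop × age-specific rate ÷ 100,000)
= 533,500×22.40/100,000 + 670,300×71.88/100,000 + 534,200×219.44/100,000 + 712,600×255.83/100,000 + 927,400×504.07/100,000 + 765,900×624.54/100,000
= 119.50 + 481.84 + 1172.24 + 1823.01 + 4674.74 + 4783.38 = 13054.71.

13055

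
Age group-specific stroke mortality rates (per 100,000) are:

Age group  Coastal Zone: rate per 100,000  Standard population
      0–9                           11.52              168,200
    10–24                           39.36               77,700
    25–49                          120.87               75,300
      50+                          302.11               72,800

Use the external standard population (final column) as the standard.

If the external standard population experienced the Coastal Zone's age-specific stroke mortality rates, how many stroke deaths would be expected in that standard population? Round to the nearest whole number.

361

Expected stroke deaths = Σ (standard pop × age-specific rate ÷ 100,000)
= 168,200×11.52/100,000 + 77,700×39.36/100,000 + 75,300×120.87/100,000 + 72,800×302.11/100,000
= 19.38 + 30.58 + 91.02 + 219.94 = 360.91.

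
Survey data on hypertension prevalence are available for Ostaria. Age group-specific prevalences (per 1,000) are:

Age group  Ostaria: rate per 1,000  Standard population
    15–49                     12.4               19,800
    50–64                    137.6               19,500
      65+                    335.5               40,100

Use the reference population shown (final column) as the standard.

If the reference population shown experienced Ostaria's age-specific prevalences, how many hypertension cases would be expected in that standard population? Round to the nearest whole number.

Expected hypertension cases = Σ (standard pop × age-specific rate ÷ 1,000)
= 19,800×12.4/1,000 + 19,500×137.6/1,000 + 40,100×335.5/1,000
= 245.52 + 2683.20 + 13453.55 = 16382.27.

16382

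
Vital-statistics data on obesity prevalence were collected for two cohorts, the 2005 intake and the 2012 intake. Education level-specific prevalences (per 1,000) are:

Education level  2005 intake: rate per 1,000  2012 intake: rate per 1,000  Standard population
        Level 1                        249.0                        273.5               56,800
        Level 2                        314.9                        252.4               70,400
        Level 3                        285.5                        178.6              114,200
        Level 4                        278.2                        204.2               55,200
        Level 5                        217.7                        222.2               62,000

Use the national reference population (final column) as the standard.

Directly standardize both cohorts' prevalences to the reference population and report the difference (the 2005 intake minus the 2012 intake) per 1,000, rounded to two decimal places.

Standard total = 358,600; weights = 0.1584, 0.1963, 0.3185, 0.1539, 0.1729.
The 2005 intake: 0.1584×249.0 + 0.1963×314.9 + 0.3185×285.5 + 0.1539×278.2 + 0.1729×217.7 = 272.6445 per 1,000.
The 2012 intake: 0.1584×273.5 + 0.1963×252.4 + 0.3185×178.6 + 0.1539×204.2 + 0.1729×222.2 = 219.5988 per 1,000.
Difference = 272.6445 − 219.5988 = 53.0457.

53.05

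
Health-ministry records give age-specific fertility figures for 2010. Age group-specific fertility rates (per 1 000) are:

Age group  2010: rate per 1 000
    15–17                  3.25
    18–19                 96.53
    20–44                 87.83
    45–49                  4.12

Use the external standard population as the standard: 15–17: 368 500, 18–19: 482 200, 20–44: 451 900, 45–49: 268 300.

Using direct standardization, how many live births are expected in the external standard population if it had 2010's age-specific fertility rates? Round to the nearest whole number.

88540

Expected live births = Σ (standard pop × age-specific rate ÷ 1 000)
= 368 500×3.25/1 000 + 482 200×96.53/1 000 + 451 900×87.83/1 000 + 268 300×4.12/1 000
= 1197.62 + 46546.77 + 39690.38 + 1105.40 = 88540.16.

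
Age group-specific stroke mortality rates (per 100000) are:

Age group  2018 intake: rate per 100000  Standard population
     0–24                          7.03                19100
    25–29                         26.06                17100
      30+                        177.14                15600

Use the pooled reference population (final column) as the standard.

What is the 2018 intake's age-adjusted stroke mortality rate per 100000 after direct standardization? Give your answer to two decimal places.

64.54

Standard total = 51800; weights = 0.3687, 0.3301, 0.3012.
Standardized rate: 0.3687×7.03 + 0.3301×26.06 + 0.3012×177.14 = 64.5421 per 100000.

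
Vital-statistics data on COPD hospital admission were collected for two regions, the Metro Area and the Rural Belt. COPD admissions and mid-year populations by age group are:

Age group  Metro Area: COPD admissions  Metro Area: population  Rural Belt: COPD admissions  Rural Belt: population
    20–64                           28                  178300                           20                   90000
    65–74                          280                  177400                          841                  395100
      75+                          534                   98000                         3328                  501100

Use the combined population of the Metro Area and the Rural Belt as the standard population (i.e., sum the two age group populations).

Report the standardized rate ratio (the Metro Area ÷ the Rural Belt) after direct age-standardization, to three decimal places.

0.801

Age-specific rates per 10000 for the Metro Area: 1.57, 15.78, 54.49.
For the Rural Belt: 2.22, 21.29, 66.41.
Combined standard total = 1439900; weights = 0.1863, 0.3976, 0.4161.
The Metro Area: 0.1863×1.57 + 0.3976×15.78 + 0.4161×54.49 = 29.2397 per 10000.
The Rural Belt: 0.1863×2.22 + 0.3976×21.29 + 0.4161×66.41 = 36.5101 per 10000.
Ratio = 29.2397 ÷ 36.5101 = 0.80087.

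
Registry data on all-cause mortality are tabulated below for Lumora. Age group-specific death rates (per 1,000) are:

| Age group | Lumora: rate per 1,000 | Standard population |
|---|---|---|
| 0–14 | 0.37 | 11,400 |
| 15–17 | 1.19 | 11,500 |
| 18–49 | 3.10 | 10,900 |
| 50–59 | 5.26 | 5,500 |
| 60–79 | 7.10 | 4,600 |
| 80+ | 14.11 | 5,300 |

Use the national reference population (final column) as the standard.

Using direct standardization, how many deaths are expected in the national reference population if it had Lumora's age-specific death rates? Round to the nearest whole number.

Expected deaths = Σ (standard pop × age-specific rate ÷ 1,000)
= 11,400×0.37/1,000 + 11,500×1.19/1,000 + 10,900×3.10/1,000 + 5,500×5.26/1,000 + 4,600×7.10/1,000 + 5,300×14.11/1,000
= 4.22 + 13.69 + 33.79 + 28.93 + 32.66 + 74.78 = 188.07.

188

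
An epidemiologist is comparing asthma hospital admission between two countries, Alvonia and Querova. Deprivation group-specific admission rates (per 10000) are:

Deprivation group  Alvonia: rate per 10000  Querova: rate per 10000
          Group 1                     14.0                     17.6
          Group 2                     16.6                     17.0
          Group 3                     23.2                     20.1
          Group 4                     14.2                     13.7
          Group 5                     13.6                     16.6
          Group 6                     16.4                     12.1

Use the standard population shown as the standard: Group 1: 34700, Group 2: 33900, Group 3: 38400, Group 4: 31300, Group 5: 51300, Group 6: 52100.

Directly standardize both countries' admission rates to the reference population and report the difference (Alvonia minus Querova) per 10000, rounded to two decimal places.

Standard total = 241700; weights = 0.1436, 0.1403, 0.1589, 0.1295, 0.2122, 0.2156.
Alvonia: 0.1436×14.0 + 0.1403×16.6 + 0.1589×23.2 + 0.1295×14.2 + 0.2122×13.6 + 0.2156×16.4 = 16.2847 per 10000.
Querova: 0.1436×17.6 + 0.1403×17.0 + 0.1589×20.1 + 0.1295×13.7 + 0.2122×16.6 + 0.2156×12.1 = 16.0102 per 10000.
Difference = 16.2847 − 16.0102 = 0.2745.

0.27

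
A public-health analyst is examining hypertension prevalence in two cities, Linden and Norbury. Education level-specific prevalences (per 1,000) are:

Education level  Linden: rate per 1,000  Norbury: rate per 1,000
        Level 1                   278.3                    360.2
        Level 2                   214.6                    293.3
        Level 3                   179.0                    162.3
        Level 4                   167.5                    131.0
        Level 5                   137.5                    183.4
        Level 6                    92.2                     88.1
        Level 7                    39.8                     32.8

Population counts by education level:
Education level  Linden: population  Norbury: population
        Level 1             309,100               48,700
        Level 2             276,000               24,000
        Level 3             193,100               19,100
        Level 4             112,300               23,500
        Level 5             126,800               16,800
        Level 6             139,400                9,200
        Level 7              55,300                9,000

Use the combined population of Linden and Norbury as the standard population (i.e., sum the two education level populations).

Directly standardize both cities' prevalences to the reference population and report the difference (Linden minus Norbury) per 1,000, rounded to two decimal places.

Combined standard total = 1,362,300; weights = 0.2626, 0.2202, 0.1558, 0.0997, 0.1054, 0.1091, 0.0472.
Linden: 0.2626×278.3 + 0.2202×214.6 + 0.1558×179.0 + 0.0997×167.5 + 0.1054×137.5 + 0.1091×92.2 + 0.0472×39.8 = 191.3610 per 1,000.
Norbury: 0.2626×360.2 + 0.2202×293.3 + 0.1558×162.3 + 0.0997×131.0 + 0.1054×183.4 + 0.1091×88.1 + 0.0472×32.8 = 228.0235 per 1,000.
Difference = 191.3610 − 228.0235 = -36.6625.

-36.66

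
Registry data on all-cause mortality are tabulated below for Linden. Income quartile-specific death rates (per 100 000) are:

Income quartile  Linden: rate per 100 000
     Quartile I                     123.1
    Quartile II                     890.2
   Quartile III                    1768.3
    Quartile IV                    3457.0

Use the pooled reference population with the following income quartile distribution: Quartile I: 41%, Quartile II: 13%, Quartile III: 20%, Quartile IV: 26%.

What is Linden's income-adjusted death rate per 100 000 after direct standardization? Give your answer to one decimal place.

Standard weights: 0.41, 0.13, 0.20, 0.26.
Standardized rate: 0.4100×123.1 + 0.1300×890.2 + 0.2000×1768.3 + 0.2600×3457.0 = 1418.6770 per 100 000.

1418.7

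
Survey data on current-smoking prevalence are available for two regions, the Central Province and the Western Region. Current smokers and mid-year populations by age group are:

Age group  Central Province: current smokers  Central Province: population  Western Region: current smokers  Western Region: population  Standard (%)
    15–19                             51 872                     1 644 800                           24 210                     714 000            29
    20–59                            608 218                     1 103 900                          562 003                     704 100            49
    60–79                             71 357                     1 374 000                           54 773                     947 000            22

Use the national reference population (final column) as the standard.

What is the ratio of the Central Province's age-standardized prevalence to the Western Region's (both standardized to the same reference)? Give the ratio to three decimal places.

Age-specific rates per 1 000 for the Central Province: 31.537, 550.972, 51.934.
For the Western Region: 33.908, 798.186, 57.838.
Standard weights: 0.29, 0.49, 0.22.
The Central Province: 0.2900×31.537 + 0.4900×550.972 + 0.2200×51.934 = 290.5474 per 1 000.
The Western Region: 0.2900×33.908 + 0.4900×798.186 + 0.2200×57.838 = 413.6690 per 1 000.
Ratio = 290.5474 ÷ 413.6690 = 0.70237.

0.702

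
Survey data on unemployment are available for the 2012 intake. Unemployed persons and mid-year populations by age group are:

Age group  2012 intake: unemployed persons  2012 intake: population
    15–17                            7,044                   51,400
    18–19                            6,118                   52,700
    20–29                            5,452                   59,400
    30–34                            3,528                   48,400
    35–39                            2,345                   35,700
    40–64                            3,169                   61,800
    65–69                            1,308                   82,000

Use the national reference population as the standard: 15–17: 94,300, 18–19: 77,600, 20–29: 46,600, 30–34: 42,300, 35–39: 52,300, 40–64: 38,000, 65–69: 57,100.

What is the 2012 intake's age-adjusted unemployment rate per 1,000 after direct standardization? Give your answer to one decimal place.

87.2

Age-specific rates per 1,000 for the 2012 intake: 137.043, 116.091, 91.785, 72.893, 65.686, 51.278, 15.951.
Standard total = 408,200; weights = 0.2310, 0.1901, 0.1142, 0.1036, 0.1281, 0.0931, 0.1399.
Standardized rate: 0.2310×137.043 + 0.1901×116.091 + 0.1142×91.785 + 0.1036×72.893 + 0.1281×65.686 + 0.0931×51.278 + 0.1399×15.951 = 87.1806 per 1,000.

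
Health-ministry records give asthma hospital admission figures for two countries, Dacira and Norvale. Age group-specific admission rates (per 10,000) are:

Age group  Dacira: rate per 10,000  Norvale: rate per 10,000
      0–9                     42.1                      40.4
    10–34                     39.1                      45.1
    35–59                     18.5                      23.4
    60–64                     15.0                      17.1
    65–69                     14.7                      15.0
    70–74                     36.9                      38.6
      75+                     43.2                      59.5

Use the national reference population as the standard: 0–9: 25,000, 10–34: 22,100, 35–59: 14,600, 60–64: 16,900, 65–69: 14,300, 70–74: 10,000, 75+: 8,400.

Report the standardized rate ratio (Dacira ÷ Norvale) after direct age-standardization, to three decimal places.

Standard total = 111,300; weights = 0.2246, 0.1986, 0.1312, 0.1518, 0.1285, 0.0898, 0.0755.
Dacira: 0.2246×42.1 + 0.1986×39.1 + 0.1312×18.5 + 0.1518×15.0 + 0.1285×14.7 + 0.0898×36.9 + 0.0755×43.2 = 30.3890 per 10,000.
Norvale: 0.2246×40.4 + 0.1986×45.1 + 0.1312×23.4 + 0.1518×17.1 + 0.1285×15.0 + 0.0898×38.6 + 0.0755×59.5 = 33.5817 per 10,000.
Ratio = 30.3890 ÷ 33.5817 = 0.90493.

0.905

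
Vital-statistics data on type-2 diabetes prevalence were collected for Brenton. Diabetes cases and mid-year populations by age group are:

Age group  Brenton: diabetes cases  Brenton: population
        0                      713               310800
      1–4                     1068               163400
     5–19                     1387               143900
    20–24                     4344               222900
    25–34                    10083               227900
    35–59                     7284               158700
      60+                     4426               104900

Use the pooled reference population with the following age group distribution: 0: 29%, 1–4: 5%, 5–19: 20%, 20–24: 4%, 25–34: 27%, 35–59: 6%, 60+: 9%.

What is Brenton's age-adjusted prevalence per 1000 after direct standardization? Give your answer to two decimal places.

Age-specific rates per 1000 for Brenton: 2.294, 6.536, 9.639, 19.489, 44.243, 45.898, 42.193.
Standard weights: 0.29, 0.05, 0.20, 0.04, 0.27, 0.06, 0.09.
Standardized rate: 0.2900×2.294 + 0.0500×6.536 + 0.2000×9.639 + 0.0400×19.489 + 0.2700×44.243 + 0.0600×45.898 + 0.0900×42.193 = 22.1962 per 1000.

22.20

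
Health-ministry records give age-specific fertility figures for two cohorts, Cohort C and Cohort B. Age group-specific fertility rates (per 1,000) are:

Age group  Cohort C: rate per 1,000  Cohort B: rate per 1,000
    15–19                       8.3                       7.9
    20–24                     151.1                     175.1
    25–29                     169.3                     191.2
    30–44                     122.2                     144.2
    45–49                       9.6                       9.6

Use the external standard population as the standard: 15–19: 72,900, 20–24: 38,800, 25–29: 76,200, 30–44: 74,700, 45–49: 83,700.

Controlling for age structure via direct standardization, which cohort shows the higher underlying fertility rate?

Cohort B

Standard total = 346,300; weights = 0.2105, 0.1120, 0.2200, 0.2157, 0.2417.
Cohort C: 0.2105×8.3 + 0.1120×151.1 + 0.2200×169.3 + 0.2157×122.2 + 0.2417×9.6 = 84.6095 per 1,000.
Cohort B: 0.2105×7.9 + 0.1120×175.1 + 0.2200×191.2 + 0.2157×144.2 + 0.2417×9.6 = 96.7788 per 1,000.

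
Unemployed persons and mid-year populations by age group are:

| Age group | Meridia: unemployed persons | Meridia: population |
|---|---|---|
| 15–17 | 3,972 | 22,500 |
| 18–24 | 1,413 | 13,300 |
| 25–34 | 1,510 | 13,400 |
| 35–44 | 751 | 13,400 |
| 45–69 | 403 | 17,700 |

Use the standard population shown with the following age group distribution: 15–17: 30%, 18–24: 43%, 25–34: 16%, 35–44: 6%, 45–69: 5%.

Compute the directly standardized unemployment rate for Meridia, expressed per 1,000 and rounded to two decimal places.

Age-specific rates per 1,000 for Meridia: 176.533, 106.241, 112.687, 56.045, 22.768.
Standard weights: 0.30, 0.43, 0.16, 0.06, 0.05.
Standardized rate: 0.3000×176.533 + 0.4300×106.241 + 0.1600×112.687 + 0.0600×56.045 + 0.0500×22.768 = 121.1744 per 1,000.

121.17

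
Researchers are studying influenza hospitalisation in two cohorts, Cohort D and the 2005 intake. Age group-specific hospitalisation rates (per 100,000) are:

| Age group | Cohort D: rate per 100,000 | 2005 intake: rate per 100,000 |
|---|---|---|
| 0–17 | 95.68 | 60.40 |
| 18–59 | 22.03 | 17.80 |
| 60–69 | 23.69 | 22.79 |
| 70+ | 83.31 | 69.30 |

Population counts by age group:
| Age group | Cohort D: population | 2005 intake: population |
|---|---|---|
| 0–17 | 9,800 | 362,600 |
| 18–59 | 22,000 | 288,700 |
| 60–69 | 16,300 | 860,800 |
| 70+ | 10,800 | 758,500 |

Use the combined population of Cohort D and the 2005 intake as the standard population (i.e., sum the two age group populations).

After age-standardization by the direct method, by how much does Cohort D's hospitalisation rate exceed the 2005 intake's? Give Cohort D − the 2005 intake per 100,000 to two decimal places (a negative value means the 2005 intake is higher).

Combined standard total = 2,329,500; weights = 0.1599, 0.1334, 0.3765, 0.3302.
Cohort D: 0.1599×95.68 + 0.1334×22.03 + 0.3765×23.69 + 0.3302×83.31 = 54.6662 per 100,000.
The 2005 intake: 0.1599×60.40 + 0.1334×17.80 + 0.3765×22.79 + 0.3302×69.30 = 43.4965 per 100,000.
Difference = 54.6662 − 43.4965 = 11.1697.

11.17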